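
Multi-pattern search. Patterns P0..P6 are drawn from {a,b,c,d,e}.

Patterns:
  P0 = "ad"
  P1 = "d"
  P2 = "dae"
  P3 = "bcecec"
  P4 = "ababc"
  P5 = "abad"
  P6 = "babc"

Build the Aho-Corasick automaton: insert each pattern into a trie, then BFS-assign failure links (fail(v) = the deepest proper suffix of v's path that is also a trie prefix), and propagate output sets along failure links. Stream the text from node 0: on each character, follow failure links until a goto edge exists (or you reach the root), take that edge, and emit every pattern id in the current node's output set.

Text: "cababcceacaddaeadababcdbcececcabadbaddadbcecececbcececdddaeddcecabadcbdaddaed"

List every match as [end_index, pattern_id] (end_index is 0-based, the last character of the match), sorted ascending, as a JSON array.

Construct AC machine:
Trie nodes:
  0='ε' goto a→1 b→6 d→3
  1='a' goto b→12 d→2
  2='ad' goto ·  ←P0
  3='d' goto a→4  ←P1
  4='da' goto e→5
  5='dae' goto ·  ←P2
  6='b' goto a→17 c→7
  7='bc' goto e→8
  8='bce' goto c→9
  9='bcec' goto e→10
  10='bcece' goto c→11
  11='bcecec' goto ·  ←P3
  12='ab' goto a→13
  13='aba' goto b→14 d→16
  14='abab' goto c→15
  15='ababc' goto ·  ←P4
  16='abad' goto ·  ←P5
  17='ba' goto b→18
  18='bab' goto c→19
  19='babc' goto ·  ←P6

BFS fail/out derivation:
  fail(1) 'a': from fail(0)=0 chase 'a': 0 ⇒ 0;  out=∅∪out(0)=∅
  fail(3) 'd': from fail(0)=0 chase 'd': 0 ⇒ 0;  out={1}∪out(0)={1}
  fail(6) 'b': from fail(0)=0 chase 'b': 0 ⇒ 0;  out=∅∪out(0)=∅
  fail(2) 'ad': from fail(1)=0 chase 'd': 0 ⇒ 3;  out={0}∪out(3)={0,1}
  fail(4) 'da': from fail(3)=0 chase 'a': 0 ⇒ 1;  out=∅∪out(1)=∅
  fail(7) 'bc': from fail(6)=0 chase 'c': 0 ⇒ 0;  out=∅∪out(0)=∅
  fail(12) 'ab': from fail(1)=0 chase 'b': 0 ⇒ 6;  out=∅∪out(6)=∅
  fail(17) 'ba': from fail(6)=0 chase 'a': 0 ⇒ 1;  out=∅∪out(1)=∅
  fail(5) 'dae': from fail(4)=1 chase 'e': 1→0 ⇒ 0;  out={2}∪out(0)={2}
  fail(8) 'bce': from fail(7)=0 chase 'e': 0 ⇒ 0;  out=∅∪out(0)=∅
  fail(13) 'aba': from fail(12)=6 chase 'a': 6 ⇒ 17;  out=∅∪out(17)=∅
  fail(18) 'bab': from fail(17)=1 chase 'b': 1 ⇒ 12;  out=∅∪out(12)=∅
  fail(9) 'bcec': from fail(8)=0 chase 'c': 0 ⇒ 0;  out=∅∪out(0)=∅
  fail(14) 'abab': from fail(13)=17 chase 'b': 17 ⇒ 18;  out=∅∪out(18)=∅
  fail(16) 'abad': from fail(13)=17 chase 'd': 17→1 ⇒ 2;  out={5}∪out(2)={0,1,5}
  fail(19) 'babc': from fail(18)=12 chase 'c': 12→6 ⇒ 7;  out={6}∪out(7)={6}
  fail(10) 'bcece': from fail(9)=0 chase 'e': 0 ⇒ 0;  out=∅∪out(0)=∅
  fail(15) 'ababc': from fail(14)=18 chase 'c': 18 ⇒ 19;  out={4}∪out(19)={4,6}
  fail(11) 'bcecec': from fail(10)=0 chase 'c': 0 ⇒ 0;  out={3}∪out(0)={3}

Text stream:
pos 0 'c': at 0
pos 1 'a': at 1
pos 2 'b': at 12
pos 3 'a': at 13
pos 4 'b': at 14
pos 5 'c': at 15  emit P4@[1:5],P6@[2:5]
pos 6 'c': at 0 (fail-walked)
pos 7 'e': at 0
pos 8 'a': at 1
pos 9 'c': at 0 (fail-walked)
pos 10 'a': at 1
pos 11 'd': at 2  emit P0@[10:11],P1@[11:11]
pos 12 'd': at 3 (fail-walked)  emit P1@[12:12]
pos 13 'a': at 4
pos 14 'e': at 5  emit P2@[12:14]
pos 15 'a': at 1 (fail-walked)
pos 16 'd': at 2  emit P0@[15:16],P1@[16:16]
pos 17 'a': at 4 (fail-walked)
pos 18 'b': at 12 (fail-walked)
pos 19 'a': at 13
pos 20 'b': at 14
pos 21 'c': at 15  emit P4@[17:21],P6@[18:21]
pos 22 'd': at 3 (fail-walked)  emit P1@[22:22]
pos 23 'b': at 6 (fail-walked)
pos 24 'c': at 7
pos 25 'e': at 8
pos 26 'c': at 9
pos 27 'e': at 10
pos 28 'c': at 11  emit P3@[23:28]
pos 29 'c': at 0 (fail-walked)
pos 30 'a': at 1
pos 31 'b': at 12
pos 32 'a': at 13
pos 33 'd': at 16  emit P0@[32:33],P1@[33:33],P5@[30:33]
pos 34 'b': at 6 (fail-walked)
pos 35 'a': at 17
pos 36 'd': at 2 (fail-walked)  emit P0@[35:36],P1@[36:36]
pos 37 'd': at 3 (fail-walked)  emit P1@[37:37]
pos 38 'a': at 4
pos 39 'd': at 2 (fail-walked)  emit P0@[38:39],P1@[39:39]
pos 40 'b': at 6 (fail-walked)
pos 41 'c': at 7
pos 42 'e': at 8
pos 43 'c': at 9
pos 44 'e': at 10
pos 45 'c': at 11  emit P3@[40:45]
pos 46 'e': at 0 (fail-walked)
pos 47 'c': at 0
pos 48 'b': at 6
pos 49 'c': at 7
pos 50 'e': at 8
pos 51 'c': at 9
pos 52 'e': at 10
pos 53 'c': at 11  emit P3@[48:53]
pos 54 'd': at 3 (fail-walked)  emit P1@[54:54]
pos 55 'd': at 3 (fail-walked)  emit P1@[55:55]
pos 56 'd': at 3 (fail-walked)  emit P1@[56:56]
pos 57 'a': at 4
pos 58 'e': at 5  emit P2@[56:58]
pos 59 'd': at 3 (fail-walked)  emit P1@[59:59]
pos 60 'd': at 3 (fail-walked)  emit P1@[60:60]
pos 61 'c': at 0 (fail-walked)
pos 62 'e': at 0
pos 63 'c': at 0
pos 64 'a': at 1
pos 65 'b': at 12
pos 66 'a': at 13
pos 67 'd': at 16  emit P0@[66:67],P1@[67:67],P5@[64:67]
pos 68 'c': at 0 (fail-walked)
pos 69 'b': at 6
pos 70 'd': at 3 (fail-walked)  emit P1@[70:70]
pos 71 'a': at 4
pos 72 'd': at 2 (fail-walked)  emit P0@[71:72],P1@[72:72]
pos 73 'd': at 3 (fail-walked)  emit P1@[73:73]
pos 74 'a': at 4
pos 75 'e': at 5  emit P2@[73:75]
pos 76 'd': at 3 (fail-walked)  emit P1@[76:76]

All matches (sorted): [[5,4],[5,6],[11,0],[11,1],[12,1],[14,2],[16,0],[16,1],[21,4],[21,6],[22,1],[28,3],[33,0],[33,1],[33,5],[36,0],[36,1],[37,1],[39,0],[39,1],[45,3],[53,3],[54,1],[55,1],[56,1],[58,2],[59,1],[60,1],[67,0],[67,1],[67,5],[70,1],[72,0],[72,1],[73,1],[75,2],[76,1]]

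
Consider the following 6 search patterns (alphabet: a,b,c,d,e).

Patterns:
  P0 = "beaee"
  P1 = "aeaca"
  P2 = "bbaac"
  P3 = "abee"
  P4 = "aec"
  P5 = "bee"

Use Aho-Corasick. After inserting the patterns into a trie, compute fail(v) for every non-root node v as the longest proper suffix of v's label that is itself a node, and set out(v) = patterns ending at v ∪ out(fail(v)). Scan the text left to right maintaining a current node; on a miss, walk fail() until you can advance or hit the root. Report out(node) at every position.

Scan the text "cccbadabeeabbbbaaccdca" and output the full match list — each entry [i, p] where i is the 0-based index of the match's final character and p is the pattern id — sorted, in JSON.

Build:
Trie nodes:
  n0 'ε': a→6 b→1
  n1 'b': b→11 e→2
  n2 'be': a→3 e→19
  n3 'bea': e→4
  n4 'beae': e→5
  n5 'beaee': ·  [P0 ends]
  n6 'a': b→15 e→7
  n7 'ae': a→8 c→18
  n8 'aea': c→9
  n9 'aeac': a→10
  n10 'aeaca': ·  [P1 ends]
  n11 'bb': a→12
  n12 'bba': a→13
  n13 'bbaa': c→14
  n14 'bbaac': ·  [P2 ends]
  n15 'ab': e→16
  n16 'abe': e→17
  n17 'abee': ·  [P3 ends]
  n18 'aec': ·  [P4 ends]
  n19 'bee': ·  [P5 ends]

Failure links (BFS by depth):
  n1('b'): parent n0 fail=0; on 'b' 0 → fail=0;  out ∅∪∅=∅
  n6('a'): parent n0 fail=0; on 'a' 0 → fail=0;  out ∅∪∅=∅
  n2('be'): parent n1 fail=0; on 'e' 0 → fail=0;  out ∅∪∅=∅
  n7('ae'): parent n6 fail=0; on 'e' 0 → fail=0;  out ∅∪∅=∅
  n11('bb'): parent n1 fail=0; on 'b' 0 → fail=1;  out ∅∪∅=∅
  n15('ab'): parent n6 fail=0; on 'b' 0 → fail=1;  out ∅∪∅=∅
  n3('bea'): parent n2 fail=0; on 'a' 0 → fail=6;  out ∅∪∅=∅
  n8('aea'): parent n7 fail=0; on 'a' 0 → fail=6;  out ∅∪∅=∅
  n12('bba'): parent n11 fail=1; on 'a' 1→0 → fail=6;  out ∅∪∅=∅
  n16('abe'): parent n15 fail=1; on 'e' 1 → fail=2;  out ∅∪∅=∅
  n18('aec'): parent n7 fail=0; on 'c' 0 → fail=0;  out {4}∪∅={4}
  n19('bee'): parent n2 fail=0; on 'e' 0 → fail=0;  out {5}∪∅={5}
  n4('beae'): parent n3 fail=6; on 'e' 6 → fail=7;  out ∅∪∅=∅
  n9('aeac'): parent n8 fail=6; on 'c' 6→0 → fail=0;  out ∅∪∅=∅
  n13('bbaa'): parent n12 fail=6; on 'a' 6→0 → fail=6;  out ∅∪∅=∅
  n17('abee'): parent n16 fail=2; on 'e' 2 → fail=19;  out {3}∪{5}={3,5}
  n5('beaee'): parent n4 fail=7; on 'e' 7→0 → fail=0;  out {0}∪∅={0}
  n10('aeaca'): parent n9 fail=0; on 'a' 0 → fail=6;  out {1}∪∅={1}
  n14('bbaac'): parent n13 fail=6; on 'c' 6→0 → fail=0;  out {2}∪∅={2}

Text stream:
pos 0 'c': at 0
pos 1 'c': at 0
pos 2 'c': at 0
pos 3 'b': at 1
pos 4 'a': at 6 (via fail)
pos 5 'd': at 0 (via fail)
pos 6 'a': at 6
pos 7 'b': at 15
pos 8 'e': at 16
pos 9 'e': at 17  → match P3@[6:9],P5@[7:9]
pos 10 'a': at 6 (via fail)
pos 11 'b': at 15
pos 12 'b': at 11 (via fail)
pos 13 'b': at 11 (via fail)
pos 14 'b': at 11 (via fail)
pos 15 'a': at 12
pos 16 'a': at 13
pos 17 'c': at 14  → match P2@[13:17]
pos 18 'c': at 0 (via fail)
pos 19 'd': at 0
pos 20 'c': at 0
pos 21 'a': at 6

All matches (sorted): [[9,3],[9,5],[17,2]]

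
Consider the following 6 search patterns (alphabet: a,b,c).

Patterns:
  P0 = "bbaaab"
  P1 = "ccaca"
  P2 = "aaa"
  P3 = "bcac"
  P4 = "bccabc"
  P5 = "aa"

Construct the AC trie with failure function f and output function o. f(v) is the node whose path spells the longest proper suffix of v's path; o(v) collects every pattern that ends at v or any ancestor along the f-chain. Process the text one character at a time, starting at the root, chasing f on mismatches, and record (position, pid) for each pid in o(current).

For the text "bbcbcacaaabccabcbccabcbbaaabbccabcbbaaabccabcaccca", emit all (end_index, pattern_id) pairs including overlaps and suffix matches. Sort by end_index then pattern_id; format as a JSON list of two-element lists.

Construct AC machine:
Trie (insert patterns):
  n0 'ε': a→12 b→1 c→7
  n1 'b': b→2 c→15
  n2 'bb': a→3
  n3 'bba': a→4
  n4 'bbaa': a→5
  n5 'bbaaa': b→6
  n6 'bbaaab': ·  [P0 ends]
  n7 'c': c→8
  n8 'cc': a→9
  n9 'cca': c→10
  n10 'ccac': a→11
  n11 'ccaca': ·  [P1 ends]
  n12 'a': a→13
  n13 'aa': a→14  [P5 ends]
  n14 'aaa': ·  [P2 ends]
  n15 'bc': a→16 c→18
  n16 'bca': c→17
  n17 'bcac': ·  [P3 ends]
  n18 'bcc': a→19
  n19 'bcca': b→20
  n20 'bccab': c→21
  n21 'bccabc': ·  [P4 ends]

Failure links (BFS by depth):
  fail(1) 'b': from fail(0)=0 chase 'b': 0 ⇒ 0;  out=∅∪out(0)=∅
  fail(7) 'c': from fail(0)=0 chase 'c': 0 ⇒ 0;  out=∅∪out(0)=∅
  fail(12) 'a': from fail(0)=0 chase 'a': 0 ⇒ 0;  out=∅∪out(0)=∅
  fail(2) 'bb': from fail(1)=0 chase 'b': 0 ⇒ 1;  out=∅∪out(1)=∅
  fail(8) 'cc': from fail(7)=0 chase 'c': 0 ⇒ 7;  out=∅∪out(7)=∅
  fail(13) 'aa': from fail(12)=0 chase 'a': 0 ⇒ 12;  out={5}∪out(12)={5}
  fail(15) 'bc': from fail(1)=0 chase 'c': 0 ⇒ 7;  out=∅∪out(7)=∅
  fail(3) 'bba': from fail(2)=1 chase 'a': 1→0 ⇒ 12;  out=∅∪out(12)=∅
  fail(9) 'cca': from fail(8)=7 chase 'a': 7→0 ⇒ 12;  out=∅∪out(12)=∅
  fail(14) 'aaa': from fail(13)=12 chase 'a': 12 ⇒ 13;  out={2}∪out(13)={2,5}
  fail(16) 'bca': from fail(15)=7 chase 'a': 7→0 ⇒ 12;  out=∅∪out(12)=∅
  fail(18) 'bcc': from fail(15)=7 chase 'c': 7 ⇒ 8;  out=∅∪out(8)=∅
  fail(4) 'bbaa': from fail(3)=12 chase 'a': 12 ⇒ 13;  out=∅∪out(13)={5}
  fail(10) 'ccac': from fail(9)=12 chase 'c': 12→0 ⇒ 7;  out=∅∪out(7)=∅
  fail(17) 'bcac': from fail(16)=12 chase 'c': 12→0 ⇒ 7;  out={3}∪out(7)={3}
  fail(19) 'bcca': from fail(18)=8 chase 'a': 8 ⇒ 9;  out=∅∪out(9)=∅
  fail(5) 'bbaaa': from fail(4)=13 chase 'a': 13 ⇒ 14;  out=∅∪out(14)={2,5}
  fail(11) 'ccaca': from fail(10)=7 chase 'a': 7→0 ⇒ 12;  out={1}∪out(12)={1}
  fail(20) 'bccab': from fail(19)=9 chase 'b': 9→12→0 ⇒ 1;  out=∅∪out(1)=∅
  fail(6) 'bbaaab': from fail(5)=14 chase 'b': 14→13→12→0 ⇒ 1;  out={0}∪out(1)={0}
  fail(21) 'bccabc': from fail(20)=1 chase 'c': 1 ⇒ 15;  out={4}∪out(15)={4}

Scan:
i=0 'b': node 0→1
i=1 'b': node 1→2
i=2 'c': node 2→15 (via fail)
i=3 'b': node 15→1 (via fail)
i=4 'c': node 1→15
i=5 'a': node 15→16
i=6 'c': node 16→17  → match P3@[3:6]
i=7 'a': node 17→12 (via fail)
i=8 'a': node 12→13  → match P5@[7:8]
i=9 'a': node 13→14  → match P2@[7:9],P5@[8:9]
i=10 'b': node 14→1 (via fail)
i=11 'c': node 1→15
i=12 'c': node 15→18
i=13 'a': node 18→19
i=14 'b': node 19→20
i=15 'c': node 20→21  → match P4@[10:15]
i=16 'b': node 21→1 (via fail)
i=17 'c': node 1→15
i=18 'c': node 15→18
i=19 'a': node 18→19
i=20 'b': node 19→20
i=21 'c': node 20→21  → match P4@[16:21]
i=22 'b': node 21→1 (via fail)
i=23 'b': node 1→2
i=24 'a': node 2→3
i=25 'a': node 3→4  → match P5@[24:25]
i=26 'a': node 4→5  → match P2@[24:26],P5@[25:26]
i=27 'b': node 5→6  → match P0@[22:27]
i=28 'b': node 6→2 (via fail)
i=29 'c': node 2→15 (via fail)
i=30 'c': node 15→18
i=31 'a': node 18→19
i=32 'b': node 19→20
i=33 'c': node 20→21  → match P4@[28:33]
i=34 'b': node 21→1 (via fail)
i=35 'b': node 1→2
i=36 'a': node 2→3
i=37 'a': node 3→4  → match P5@[36:37]
i=38 'a': node 4→5  → match P2@[36:38],P5@[37:38]
i=39 'b': node 5→6  → match P0@[34:39]
i=40 'c': node 6→15 (via fail)
i=41 'c': node 15→18
i=42 'a': node 18→19
i=43 'b': node 19→20
i=44 'c': node 20→21  → match P4@[39:44]
i=45 'a': node 21→16 (via fail)
i=46 'c': node 16→17  → match P3@[43:46]
i=47 'c': node 17→8 (via fail)
i=48 'c': node 8→8 (via fail)
i=49 'a': node 8→9

All matches (sorted): [[6,3],[8,5],[9,2],[9,5],[15,4],[21,4],[25,5],[26,2],[26,5],[27,0],[33,4],[37,5],[38,2],[38,5],[39,0],[44,4],[46,3]]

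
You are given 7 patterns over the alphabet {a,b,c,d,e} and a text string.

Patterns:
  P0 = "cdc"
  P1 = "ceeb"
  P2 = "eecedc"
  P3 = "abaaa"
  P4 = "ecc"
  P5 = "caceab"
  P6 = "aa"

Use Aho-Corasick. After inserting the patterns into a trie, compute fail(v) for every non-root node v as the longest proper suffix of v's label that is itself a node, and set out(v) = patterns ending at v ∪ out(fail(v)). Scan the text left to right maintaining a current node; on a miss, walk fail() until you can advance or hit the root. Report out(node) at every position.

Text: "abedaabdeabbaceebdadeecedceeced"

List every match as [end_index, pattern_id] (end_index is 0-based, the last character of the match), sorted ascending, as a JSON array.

Build automaton:
Trie (insert patterns):
  0='ε' goto a→13 c→1 e→7
  1='c' goto a→20 d→2 e→4
  2='cd' goto c→3
  3='cdc' goto ·  [P0 ends]
  4='ce' goto e→5
  5='cee' goto b→6
  6='ceeb' goto ·  [P1 ends]
  7='e' goto c→18 e→8
  8='ee' goto c→9
  9='eec' goto e→10
  10='eece' goto d→11
  11='eeced' goto c→12
  12='eecedc' goto ·  [P2 ends]
  13='a' goto a→25 b→14
  14='ab' goto a→15
  15='aba' goto a→16
  16='abaa' goto a→17
  17='abaaa' goto ·  [P3 ends]
  18='ec' goto c→19
  19='ecc' goto ·  [P4 ends]
  20='ca' goto c→21
  21='cac' goto e→22
  22='cace' goto a→23
  23='cacea' goto b→24
  24='caceab' goto ·  [P5 ends]
  25='aa' goto ·  [P6 ends]

Failure links (BFS by depth):
  n1('c'): parent n0 fail=0; on 'c' 0 → fail=0;  out ∅∪∅=∅
  n7('e'): parent n0 fail=0; on 'e' 0 → fail=0;  out ∅∪∅=∅
  n13('a'): parent n0 fail=0; on 'a' 0 → fail=0;  out ∅∪∅=∅
  n2('cd'): parent n1 fail=0; on 'd' 0 → fail=0;  out ∅∪∅=∅
  n4('ce'): parent n1 fail=0; on 'e' 0 → fail=7;  out ∅∪∅=∅
  n8('ee'): parent n7 fail=0; on 'e' 0 → fail=7;  out ∅∪∅=∅
  n14('ab'): parent n13 fail=0; on 'b' 0 → fail=0;  out ∅∪∅=∅
  n18('ec'): parent n7 fail=0; on 'c' 0 → fail=1;  out ∅∪∅=∅
  n20('ca'): parent n1 fail=0; on 'a' 0 → fail=13;  out ∅∪∅=∅
  n25('aa'): parent n13 fail=0; on 'a' 0 → fail=13;  out {6}∪∅={6}
  n3('cdc'): parent n2 fail=0; on 'c' 0 → fail=1;  out {0}∪∅={0}
  n5('cee'): parent n4 fail=7; on 'e' 7 → fail=8;  out ∅∪∅=∅
  n9('eec'): parent n8 fail=7; on 'c' 7 → fail=18;  out ∅∪∅=∅
  n15('aba'): parent n14 fail=0; on 'a' 0 → fail=13;  out ∅∪∅=∅
  n19('ecc'): parent n18 fail=1; on 'c' 1→0 → fail=1;  out {4}∪∅={4}
  n21('cac'): parent n20 fail=13; on 'c' 13→0 → fail=1;  out ∅∪∅=∅
  n6('ceeb'): parent n5 fail=8; on 'b' 8→7→0 → fail=0;  out {1}∪∅={1}
  n10('eece'): parent n9 fail=18; on 'e' 18→1 → fail=4;  out ∅∪∅=∅
  n16('abaa'): parent n15 fail=13; on 'a' 13 → fail=25;  out ∅∪{6}={6}
  n22('cace'): parent n21 fail=1; on 'e' 1 → fail=4;  out ∅∪∅=∅
  n11('eeced'): parent n10 fail=4; on 'd' 4→7→0 → fail=0;  out ∅∪∅=∅
  n17('abaaa'): parent n16 fail=25; on 'a' 25→13 → fail=25;  out {3}∪{6}={3,6}
  n23('cacea'): parent n22 fail=4; on 'a' 4→7→0 → fail=13;  out ∅∪∅=∅
  n12('eecedc'): parent n11 fail=0; on 'c' 0 → fail=1;  out {2}∪∅={2}
  n24('caceab'): parent n23 fail=13; on 'b' 13 → fail=14;  out {5}∪∅={5}

Scan:
i=0 'a': node 0→13
i=1 'b': node 13→14
i=2 'e': node 14→7 ·f
i=3 'd': node 7→0 ·f
i=4 'a': node 0→13
i=5 'a': node 13→25  → match P6@[4:5]
i=6 'b': node 25→14 ·f
i=7 'd': node 14→0 ·f
i=8 'e': node 0→7
i=9 'a': node 7→13 ·f
i=10 'b': node 13→14
i=11 'b': node 14→0 ·f
i=12 'a': node 0→13
i=13 'c': node 13→1 ·f
i=14 'e': node 1→4
i=15 'e': node 4→5
i=16 'b': node 5→6  → match P1@[13:16]
i=17 'd': node 6→0 ·f
i=18 'a': node 0→13
i=19 'd': node 13→0 ·f
i=20 'e': node 0→7
i=21 'e': node 7→8
i=22 'c': node 8→9
i=23 'e': node 9→10
i=24 'd': node 10→11
i=25 'c': node 11→12  → match P2@[20:25]
i=26 'e': node 12→4 ·f
i=27 'e': node 4→5
i=28 'c': node 5→9 ·f
i=29 'e': node 9→10
i=30 'd': node 10→11

All matches (sorted): [[5,6],[16,1],[25,2]]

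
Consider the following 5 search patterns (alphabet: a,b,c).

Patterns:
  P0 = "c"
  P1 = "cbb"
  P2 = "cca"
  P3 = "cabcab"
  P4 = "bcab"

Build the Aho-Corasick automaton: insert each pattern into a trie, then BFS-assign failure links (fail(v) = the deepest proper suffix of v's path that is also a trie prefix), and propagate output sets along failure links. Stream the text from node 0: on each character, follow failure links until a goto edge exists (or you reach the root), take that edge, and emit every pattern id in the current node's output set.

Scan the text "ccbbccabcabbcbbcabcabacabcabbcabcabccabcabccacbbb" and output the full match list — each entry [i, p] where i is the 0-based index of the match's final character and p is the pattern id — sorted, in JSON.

Build:
Trie nodes:
  0='ε' goto b→11 c→1
  1='c' goto a→6 b→2 c→4  [P0 ends]
  2='cb' goto b→3
  3='cbb' goto ·  [P1 ends]
  4='cc' goto a→5
  5='cca' goto ·  [P2 ends]
  6='ca' goto b→7
  7='cab' goto c→8
  8='cabc' goto a→9
  9='cabca' goto b→10
  10='cabcab' goto ·  [P3 ends]
  11='b' goto c→12
  12='bc' goto a→13
  13='bca' goto b→14
  14='bcab' goto ·  [P4 ends]

BFS fail/out derivation:
  n1('c'): parent n0 fail=0; on 'c' 0 → fail=0;  out {0}∪∅={0}
  n11('b'): parent n0 fail=0; on 'b' 0 → fail=0;  out ∅∪∅=∅
  n2('cb'): parent n1 fail=0; on 'b' 0 → fail=11;  out ∅∪∅=∅
  n4('cc'): parent n1 fail=0; on 'c' 0 → fail=1;  out ∅∪{0}={0}
  n6('ca'): parent n1 fail=0; on 'a' 0 → fail=0;  out ∅∪∅=∅
  n12('bc'): parent n11 fail=0; on 'c' 0 → fail=1;  out ∅∪{0}={0}
  n3('cbb'): parent n2 fail=11; on 'b' 11→0 → fail=11;  out {1}∪∅={1}
  n5('cca'): parent n4 fail=1; on 'a' 1 → fail=6;  out {2}∪∅={2}
  n7('cab'): parent n6 fail=0; on 'b' 0 → fail=11;  out ∅∪∅=∅
  n13('bca'): parent n12 fail=1; on 'a' 1 → fail=6;  out ∅∪∅=∅
  n8('cabc'): parent n7 fail=11; on 'c' 11 → fail=12;  out ∅∪{0}={0}
  n14('bcab'): parent n13 fail=6; on 'b' 6 → fail=7;  out {4}∪∅={4}
  n9('cabca'): parent n8 fail=12; on 'a' 12 → fail=13;  out ∅∪∅=∅
  n10('cabcab'): parent n9 fail=13; on 'b' 13 → fail=14;  out {3}∪{4}={3,4}

Run:
[0] read 'c'  n0⇒n1  ** P0@[0:0]
[1] read 'c'  n1⇒n4  ** P0@[1:1]
[2] read 'b'  n4⇒n2 (via fail)
[3] read 'b'  n2⇒n3  ** P1@[1:3]
[4] read 'c'  n3⇒n12 (via fail)  ** P0@[4:4]
[5] read 'c'  n12⇒n4 (via fail)  ** P0@[5:5]
[6] read 'a'  n4⇒n5  ** P2@[4:6]
[7] read 'b'  n5⇒n7 (via fail)
[8] read 'c'  n7⇒n8  ** P0@[8:8]
[9] read 'a'  n8⇒n9
[10] read 'b'  n9⇒n10  ** P3@[5:10],P4@[7:10]
[11] read 'b'  n10⇒n11 (via fail)
[12] read 'c'  n11⇒n12  ** P0@[12:12]
[13] read 'b'  n12⇒n2 (via fail)
[14] read 'b'  n2⇒n3  ** P1@[12:14]
[15] read 'c'  n3⇒n12 (via fail)  ** P0@[15:15]
[16] read 'a'  n12⇒n13
[17] read 'b'  n13⇒n14  ** P4@[14:17]
[18] read 'c'  n14⇒n8 (via fail)  ** P0@[18:18]
[19] read 'a'  n8⇒n9
[20] read 'b'  n9⇒n10  ** P3@[15:20],P4@[17:20]
[21] read 'a'  n10⇒n0 (via fail)
[22] read 'c'  n0⇒n1  ** P0@[22:22]
[23] read 'a'  n1⇒n6
[24] read 'b'  n6⇒n7
[25] read 'c'  n7⇒n8  ** P0@[25:25]
[26] read 'a'  n8⇒n9
[27] read 'b'  n9⇒n10  ** P3@[22:27],P4@[24:27]
[28] read 'b'  n10⇒n11 (via fail)
[29] read 'c'  n11⇒n12  ** P0@[29:29]
[30] read 'a'  n12⇒n13
[31] read 'b'  n13⇒n14  ** P4@[28:31]
[32] read 'c'  n14⇒n8 (via fail)  ** P0@[32:32]
[33] read 'a'  n8⇒n9
[34] read 'b'  n9⇒n10  ** P3@[29:34],P4@[31:34]
[35] read 'c'  n10⇒n8 (via fail)  ** P0@[35:35]
[36] read 'c'  n8⇒n4 (via fail)  ** P0@[36:36]
[37] read 'a'  n4⇒n5  ** P2@[35:37]
[38] read 'b'  n5⇒n7 (via fail)
[39] read 'c'  n7⇒n8  ** P0@[39:39]
[40] read 'a'  n8⇒n9
[41] read 'b'  n9⇒n10  ** P3@[36:41],P4@[38:41]
[42] read 'c'  n10⇒n8 (via fail)  ** P0@[42:42]
[43] read 'c'  n8⇒n4 (via fail)  ** P0@[43:43]
[44] read 'a'  n4⇒n5  ** P2@[42:44]
[45] read 'c'  n5⇒n1 (via fail)  ** P0@[45:45]
[46] read 'b'  n1⇒n2
[47] read 'b'  n2⇒n3  ** P1@[45:47]
[48] read 'b'  n3⇒n11 (via fail)

Result: [[0,0],[1,0],[3,1],[4,0],[5,0],[6,2],[8,0],[10,3],[10,4],[12,0],[14,1],[15,0],[17,4],[18,0],[20,3],[20,4],[22,0],[25,0],[27,3],[27,4],[29,0],[31,4],[32,0],[34,3],[34,4],[35,0],[36,0],[37,2],[39,0],[41,3],[41,4],[42,0],[43,0],[44,2],[45,0],[47,1]]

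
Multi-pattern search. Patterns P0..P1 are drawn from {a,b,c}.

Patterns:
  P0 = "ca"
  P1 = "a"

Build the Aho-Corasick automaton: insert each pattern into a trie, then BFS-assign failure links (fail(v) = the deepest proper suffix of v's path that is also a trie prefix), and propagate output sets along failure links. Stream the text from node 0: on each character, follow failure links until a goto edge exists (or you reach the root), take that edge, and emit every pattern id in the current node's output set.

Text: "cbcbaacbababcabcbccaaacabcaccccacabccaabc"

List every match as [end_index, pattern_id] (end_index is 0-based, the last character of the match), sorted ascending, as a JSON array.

Build:
Trie (insert patterns):
  n0 'ε': a→3 c→1
  n1 'c': a→2
  n2 'ca': ·  [P0 ends]
  n3 'a': ·  [P1 ends]

Failure links (BFS by depth):
  fail(1) 'c': from fail(0)=0 chase 'c': 0 ⇒ 0;  out=∅∪out(0)=∅
  fail(3) 'a': from fail(0)=0 chase 'a': 0 ⇒ 0;  out={1}∪out(0)={1}
  fail(2) 'ca': from fail(1)=0 chase 'a': 0 ⇒ 3;  out={0}∪out(3)={0,1}

Run:
[0] read 'c'  n0⇒n1
[1] read 'b'  n1⇒n0 ·f
[2] read 'c'  n0⇒n1
[3] read 'b'  n1⇒n0 ·f
[4] read 'a'  n0⇒n3  ** P1@[4:4]
[5] read 'a'  n3⇒n3 ·f  ** P1@[5:5]
[6] read 'c'  n3⇒n1 ·f
[7] read 'b'  n1⇒n0 ·f
[8] read 'a'  n0⇒n3  ** P1@[8:8]
[9] read 'b'  n3⇒n0 ·f
[10] read 'a'  n0⇒n3  ** P1@[10:10]
[11] read 'b'  n3⇒n0 ·f
[12] read 'c'  n0⇒n1
[13] read 'a'  n1⇒n2  ** P0@[12:13],P1@[13:13]
[14] read 'b'  n2⇒n0 ·f
[15] read 'c'  n0⇒n1
[16] read 'b'  n1⇒n0 ·f
[17] read 'c'  n0⇒n1
[18] read 'c'  n1⇒n1 ·f
[19] read 'a'  n1⇒n2  ** P0@[18:19],P1@[19:19]
[20] read 'a'  n2⇒n3 ·f  ** P1@[20:20]
[21] read 'a'  n3⇒n3 ·f  ** P1@[21:21]
[22] read 'c'  n3⇒n1 ·f
[23] read 'a'  n1⇒n2  ** P0@[22:23],P1@[23:23]
[24] read 'b'  n2⇒n0 ·f
[25] read 'c'  n0⇒n1
[26] read 'a'  n1⇒n2  ** P0@[25:26],P1@[26:26]
[27] read 'c'  n2⇒n1 ·f
[28] read 'c'  n1⇒n1 ·f
[29] read 'c'  n1⇒n1 ·f
[30] read 'c'  n1⇒n1 ·f
[31] read 'a'  n1⇒n2  ** P0@[30:31],P1@[31:31]
[32] read 'c'  n2⇒n1 ·f
[33] read 'a'  n1⇒n2  ** P0@[32:33],P1@[33:33]
[34] read 'b'  n2⇒n0 ·f
[35] read 'c'  n0⇒n1
[36] read 'c'  n1⇒n1 ·f
[37] read 'a'  n1⇒n2  ** P0@[36:37],P1@[37:37]
[38] read 'a'  n2⇒n3 ·f  ** P1@[38:38]
[39] read 'b'  n3⇒n0 ·f
[40] read 'c'  n0⇒n1

All matches (sorted): [[4,1],[5,1],[8,1],[10,1],[13,0],[13,1],[19,0],[19,1],[20,1],[21,1],[23,0],[23,1],[26,0],[26,1],[31,0],[31,1],[33,0],[33,1],[37,0],[37,1],[38,1]]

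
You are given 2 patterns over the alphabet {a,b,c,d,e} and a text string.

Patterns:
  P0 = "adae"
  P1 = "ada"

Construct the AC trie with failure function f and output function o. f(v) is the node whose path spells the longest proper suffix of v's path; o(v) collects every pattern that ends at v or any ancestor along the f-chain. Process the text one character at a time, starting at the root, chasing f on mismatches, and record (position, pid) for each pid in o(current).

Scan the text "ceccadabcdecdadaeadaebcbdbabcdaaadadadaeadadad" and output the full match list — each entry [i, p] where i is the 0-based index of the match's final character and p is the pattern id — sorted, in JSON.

Build automaton:
Trie nodes:
  n0 'ε': a→1
  n1 'a': d→2
  n2 'ad': a→3
  n3 'ada': e→4  [P1 ends]
  n4 'adae': ·  [P0 ends]

Failure links (BFS by depth):
  fail(1) 'a': from fail(0)=0 chase 'a': 0 ⇒ 0;  out=∅∪out(0)=∅
  fail(2) 'ad': from fail(1)=0 chase 'd': 0 ⇒ 0;  out=∅∪out(0)=∅
  fail(3) 'ada': from fail(2)=0 chase 'a': 0 ⇒ 1;  out={1}∪out(1)={1}
  fail(4) 'adae': from fail(3)=1 chase 'e': 1→0 ⇒ 0;  out={0}∪out(0)={0}

Scan:
pos 0 'c': at 0
pos 1 'e': at 0
pos 2 'c': at 0
pos 3 'c': at 0
pos 4 'a': at 1
pos 5 'd': at 2
pos 6 'a': at 3  → match P1@[4:6]
pos 7 'b': at 0 (fail-walked)
pos 8 'c': at 0
pos 9 'd': at 0
pos 10 'e': at 0
pos 11 'c': at 0
pos 12 'd': at 0
pos 13 'a': at 1
pos 14 'd': at 2
pos 15 'a': at 3  → match P1@[13:15]
pos 16 'e': at 4  → match P0@[13:16]
pos 17 'a': at 1 (fail-walked)
pos 18 'd': at 2
pos 19 'a': at 3  → match P1@[17:19]
pos 20 'e': at 4  → match P0@[17:20]
pos 21 'b': at 0 (fail-walked)
pos 22 'c': at 0
pos 23 'b': at 0
pos 24 'd': at 0
pos 25 'b': at 0
pos 26 'a': at 1
pos 27 'b': at 0 (fail-walked)
pos 28 'c': at 0
pos 29 'd': at 0
pos 30 'a': at 1
pos 31 'a': at 1 (fail-walked)
pos 32 'a': at 1 (fail-walked)
pos 33 'd': at 2
pos 34 'a': at 3  → match P1@[32:34]
pos 35 'd': at 2 (fail-walked)
pos 36 'a': at 3  → match P1@[34:36]
pos 37 'd': at 2 (fail-walked)
pos 38 'a': at 3  → match P1@[36:38]
pos 39 'e': at 4  → match P0@[36:39]
pos 40 'a': at 1 (fail-walked)
pos 41 'd': at 2
pos 42 'a': at 3  → match P1@[40:42]
pos 43 'd': at 2 (fail-walked)
pos 44 'a': at 3  → match P1@[42:44]
pos 45 'd': at 2 (fail-walked)

Matches: [[6,1],[15,1],[16,0],[19,1],[20,0],[34,1],[36,1],[38,1],[39,0],[42,1],[44,1]]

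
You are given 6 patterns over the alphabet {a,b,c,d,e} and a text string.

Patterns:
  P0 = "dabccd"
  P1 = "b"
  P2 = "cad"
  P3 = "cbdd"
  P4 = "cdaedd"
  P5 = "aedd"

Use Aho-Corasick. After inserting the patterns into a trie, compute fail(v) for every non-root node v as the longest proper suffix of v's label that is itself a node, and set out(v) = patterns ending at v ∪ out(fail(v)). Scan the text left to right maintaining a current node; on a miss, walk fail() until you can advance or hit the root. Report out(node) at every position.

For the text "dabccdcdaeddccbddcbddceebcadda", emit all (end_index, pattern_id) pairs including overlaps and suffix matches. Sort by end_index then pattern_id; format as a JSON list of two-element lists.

Construct AC machine:
Trie (insert patterns):
  n0 'ε': a→19 b→7 c→8 d→1
  n1 'd': a→2
  n2 'da': b→3
  n3 'dab': c→4
  n4 'dabc': c→5
  n5 'dabcc': d→6
  n6 'dabccd': ·  [P0 ends]
  n7 'b': ·  [P1 ends]
  n8 'c': a→9 b→11 d→14
  n9 'ca': d→10
  n10 'cad': ·  [P2 ends]
  n11 'cb': d→12
  n12 'cbd': d→13
  n13 'cbdd': ·  [P3 ends]
  n14 'cd': a→15
  n15 'cda': e→16
  n16 'cdae': d→17
  n17 'cdaed': d→18
  n18 'cdaedd': ·  [P4 ends]
  n19 'a': e→20
  n20 'ae': d→21
  n21 'aed': d→22
  n22 'aedd': ·  [P5 ends]

Failure links (BFS by depth):
  fail(1) 'd': from fail(0)=0 chase 'd': 0 ⇒ 0;  out=∅∪out(0)=∅
  fail(7) 'b': from fail(0)=0 chase 'b': 0 ⇒ 0;  out={1}∪out(0)={1}
  fail(8) 'c': from fail(0)=0 chase 'c': 0 ⇒ 0;  out=∅∪out(0)=∅
  fail(19) 'a': from fail(0)=0 chase 'a': 0 ⇒ 0;  out=∅∪out(0)=∅
  fail(2) 'da': from fail(1)=0 chase 'a': 0 ⇒ 19;  out=∅∪out(19)=∅
  fail(9) 'ca': from fail(8)=0 chase 'a': 0 ⇒ 19;  out=∅∪out(19)=∅
  fail(11) 'cb': from fail(8)=0 chase 'b': 0 ⇒ 7;  out=∅∪out(7)={1}
  fail(14) 'cd': from fail(8)=0 chase 'd': 0 ⇒ 1;  out=∅∪out(1)=∅
  fail(20) 'ae': from fail(19)=0 chase 'e': 0 ⇒ 0;  out=∅∪out(0)=∅
  fail(3) 'dab': from fail(2)=19 chase 'b': 19→0 ⇒ 7;  out=∅∪out(7)={1}
  fail(10) 'cad': from fail(9)=19 chase 'd': 19→0 ⇒ 1;  out={2}∪out(1)={2}
  fail(12) 'cbd': from fail(11)=7 chase 'd': 7→0 ⇒ 1;  out=∅∪out(1)=∅
  fail(15) 'cda': from fail(14)=1 chase 'a': 1 ⇒ 2;  out=∅∪out(2)=∅
  fail(21) 'aed': from fail(20)=0 chase 'd': 0 ⇒ 1;  out=∅∪out(1)=∅
  fail(4) 'dabc': from fail(3)=7 chase 'c': 7→0 ⇒ 8;  out=∅∪out(8)=∅
  fail(13) 'cbdd': from fail(12)=1 chase 'd': 1→0 ⇒ 1;  out={3}∪out(1)={3}
  fail(16) 'cdae': from fail(15)=2 chase 'e': 2→19 ⇒ 20;  out=∅∪out(20)=∅
  fail(22) 'aedd': from fail(21)=1 chase 'd': 1→0 ⇒ 1;  out={5}∪out(1)={5}
  fail(5) 'dabcc': from fail(4)=8 chase 'c': 8→0 ⇒ 8;  out=∅∪out(8)=∅
  fail(17) 'cdaed': from fail(16)=20 chase 'd': 20 ⇒ 21;  out=∅∪out(21)=∅
  fail(6) 'dabccd': from fail(5)=8 chase 'd': 8 ⇒ 14;  out={0}∪out(14)={0}
  fail(18) 'cdaedd': from fail(17)=21 chase 'd': 21 ⇒ 22;  out={4}∪out(22)={4,5}

Text stream:
i=0 'd': node 0→1
i=1 'a': node 1→2
i=2 'b': node 2→3  emit P1@[2:2]
i=3 'c': node 3→4
i=4 'c': node 4→5
i=5 'd': node 5→6  emit P0@[0:5]
i=6 'c': node 6→8 ·f
i=7 'd': node 8→14
i=8 'a': node 14→15
i=9 'e': node 15→16
i=10 'd': node 16→17
i=11 'd': node 17→18  emit P4@[6:11],P5@[8:11]
i=12 'c': node 18→8 ·f
i=13 'c': node 8→8 ·f
i=14 'b': node 8→11  emit P1@[14:14]
i=15 'd': node 11→12
i=16 'd': node 12→13  emit P3@[13:16]
i=17 'c': node 13→8 ·f
i=18 'b': node 8→11  emit P1@[18:18]
i=19 'd': node 11→12
i=20 'd': node 12→13  emit P3@[17:20]
i=21 'c': node 13→8 ·f
i=22 'e': node 8→0 ·f
i=23 'e': node 0→0
i=24 'b': node 0→7  emit P1@[24:24]
i=25 'c': node 7→8 ·f
i=26 'a': node 8→9
i=27 'd': node 9→10  emit P2@[25:27]
i=28 'd': node 10→1 ·f
i=29 'a': node 1→2

Result: [[2,1],[5,0],[11,4],[11,5],[14,1],[16,3],[18,1],[20,3],[24,1],[27,2]]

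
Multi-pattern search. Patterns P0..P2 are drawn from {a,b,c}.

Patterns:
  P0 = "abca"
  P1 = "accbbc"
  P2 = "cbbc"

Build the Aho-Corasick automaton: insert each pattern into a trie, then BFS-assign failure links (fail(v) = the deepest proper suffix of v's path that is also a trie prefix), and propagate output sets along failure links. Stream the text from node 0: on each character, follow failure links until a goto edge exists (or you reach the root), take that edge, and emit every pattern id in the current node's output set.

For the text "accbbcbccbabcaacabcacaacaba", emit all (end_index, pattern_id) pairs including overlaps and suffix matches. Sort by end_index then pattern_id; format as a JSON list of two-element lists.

Build:
Trie (insert patterns):
  n0 'ε': a→1 c→10
  n1 'a': b→2 c→5
  n2 'ab': c→3
  n3 'abc': a→4
  n4 'abca': ·  [P0 ends]
  n5 'ac': c→6
  n6 'acc': b→7
  n7 'accb': b→8
  n8 'accbb': c→9
  n9 'accbbc': ·  [P1 ends]
  n10 'c': b→11
  n11 'cb': b→12
  n12 'cbb': c→13
  n13 'cbbc': ·  [P2 ends]

BFS fail/out derivation:
  fail(1) 'a': from fail(0)=0 chase 'a': 0 ⇒ 0;  out=∅∪out(0)=∅
  fail(10) 'c': from fail(0)=0 chase 'c': 0 ⇒ 0;  out=∅∪out(0)=∅
  fail(2) 'ab': from fail(1)=0 chase 'b': 0 ⇒ 0;  out=∅∪out(0)=∅
  fail(5) 'ac': from fail(1)=0 chase 'c': 0 ⇒ 10;  out=∅∪out(10)=∅
  fail(11) 'cb': from fail(10)=0 chase 'b': 0 ⇒ 0;  out=∅∪out(0)=∅
  fail(3) 'abc': from fail(2)=0 chase 'c': 0 ⇒ 10;  out=∅∪out(10)=∅
  fail(6) 'acc': from fail(5)=10 chase 'c': 10→0 ⇒ 10;  out=∅∪out(10)=∅
  fail(12) 'cbb': from fail(11)=0 chase 'b': 0 ⇒ 0;  out=∅∪out(0)=∅
  fail(4) 'abca': from fail(3)=10 chase 'a': 10→0 ⇒ 1;  out={0}∪out(1)={0}
  fail(7) 'accb': from fail(6)=10 chase 'b': 10 ⇒ 11;  out=∅∪out(11)=∅
  fail(13) 'cbbc': from fail(12)=0 chase 'c': 0 ⇒ 10;  out={2}∪out(10)={2}
  fail(8) 'accbb': from fail(7)=11 chase 'b': 11 ⇒ 12;  out=∅∪out(12)=∅
  fail(9) 'accbbc': from fail(8)=12 chase 'c': 12 ⇒ 13;  out={1}∪out(13)={1,2}

Scan:
pos 0 'a': at 1
pos 1 'c': at 5
pos 2 'c': at 6
pos 3 'b': at 7
pos 4 'b': at 8
pos 5 'c': at 9  emit P1@[0:5],P2@[2:5]
pos 6 'b': at 11 (via fail)
pos 7 'c': at 10 (via fail)
pos 8 'c': at 10 (via fail)
pos 9 'b': at 11
pos 10 'a': at 1 (via fail)
pos 11 'b': at 2
pos 12 'c': at 3
pos 13 'a': at 4  emit P0@[10:13]
pos 14 'a': at 1 (via fail)
pos 15 'c': at 5
pos 16 'a': at 1 (via fail)
pos 17 'b': at 2
pos 18 'c': at 3
pos 19 'a': at 4  emit P0@[16:19]
pos 20 'c': at 5 (via fail)
pos 21 'a': at 1 (via fail)
pos 22 'a': at 1 (via fail)
pos 23 'c': at 5
pos 24 'a': at 1 (via fail)
pos 25 'b': at 2
pos 26 'a': at 1 (via fail)

All matches (sorted): [[5,1],[5,2],[13,0],[19,0]]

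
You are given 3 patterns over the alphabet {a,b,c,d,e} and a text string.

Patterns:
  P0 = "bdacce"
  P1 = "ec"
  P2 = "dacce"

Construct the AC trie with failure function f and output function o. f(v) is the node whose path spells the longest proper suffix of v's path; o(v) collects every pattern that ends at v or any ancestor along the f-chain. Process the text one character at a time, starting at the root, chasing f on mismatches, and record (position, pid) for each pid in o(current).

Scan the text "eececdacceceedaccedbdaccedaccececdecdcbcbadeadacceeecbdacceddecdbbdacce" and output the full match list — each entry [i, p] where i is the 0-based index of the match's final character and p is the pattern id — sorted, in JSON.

Build automaton:
Trie (insert patterns):
  0='ε' goto b→1 d→9 e→7
  1='b' goto d→2
  2='bd' goto a→3
  3='bda' goto c→4
  4='bdac' goto c→5
  5='bdacc' goto e→6
  6='bdacce' goto ·  [P0 ends]
  7='e' goto c→8
  8='ec' goto ·  [P1 ends]
  9='d' goto a→10
  10='da' goto c→11
  11='dac' goto c→12
  12='dacc' goto e→13
  13='dacce' goto ·  [P2 ends]

BFS fail/out derivation:
  n1('b'): parent n0 fail=0; on 'b' 0 → fail=0;  out ∅∪∅=∅
  n7('e'): parent n0 fail=0; on 'e' 0 → fail=0;  out ∅∪∅=∅
  n9('d'): parent n0 fail=0; on 'd' 0 → fail=0;  out ∅∪∅=∅
  n2('bd'): parent n1 fail=0; on 'd' 0 → fail=9;  out ∅∪∅=∅
  n8('ec'): parent n7 fail=0; on 'c' 0 → fail=0;  out {1}∪∅={1}
  n10('da'): parent n9 fail=0; on 'a' 0 → fail=0;  out ∅∪∅=∅
  n3('bda'): parent n2 fail=9; on 'a' 9 → fail=10;  out ∅∪∅=∅
  n11('dac'): parent n10 fail=0; on 'c' 0 → fail=0;  out ∅∪∅=∅
  n4('bdac'): parent n3 fail=10; on 'c' 10 → fail=11;  out ∅∪∅=∅
  n12('dacc'): parent n11 fail=0; on 'c' 0 → fail=0;  out ∅∪∅=∅
  n5('bdacc'): parent n4 fail=11; on 'c' 11 → fail=12;  out ∅∪∅=∅
  n13('dacce'): parent n12 fail=0; on 'e' 0 → fail=7;  out {2}∪∅={2}
  n6('bdacce'): parent n5 fail=12; on 'e' 12 → fail=13;  out {0}∪{2}={0,2}

Run:
pos 0 'e': at 7
pos 1 'e': at 7 (via fail)
pos 2 'c': at 8  → match P1@[1:2]
pos 3 'e': at 7 (via fail)
pos 4 'c': at 8  → match P1@[3:4]
pos 5 'd': at 9 (via fail)
pos 6 'a': at 10
pos 7 'c': at 11
pos 8 'c': at 12
pos 9 'e': at 13  → match P2@[5:9]
pos 10 'c': at 8 (via fail)  → match P1@[9:10]
pos 11 'e': at 7 (via fail)
pos 12 'e': at 7 (via fail)
pos 13 'd': at 9 (via fail)
pos 14 'a': at 10
pos 15 'c': at 11
pos 16 'c': at 12
pos 17 'e': at 13  → match P2@[13:17]
pos 18 'd': at 9 (via fail)
pos 19 'b': at 1 (via fail)
pos 20 'd': at 2
pos 21 'a': at 3
pos 22 'c': at 4
pos 23 'c': at 5
pos 24 'e': at 6  → match P0@[19:24],P2@[20:24]
pos 25 'd': at 9 (via fail)
pos 26 'a': at 10
pos 27 'c': at 11
pos 28 'c': at 12
pos 29 'e': at 13  → match P2@[25:29]
pos 30 'c': at 8 (via fail)  → match P1@[29:30]
pos 31 'e': at 7 (via fail)
pos 32 'c': at 8  → match P1@[31:32]
pos 33 'd': at 9 (via fail)
pos 34 'e': at 7 (via fail)
pos 35 'c': at 8  → match P1@[34:35]
pos 36 'd': at 9 (via fail)
pos 37 'c': at 0 (via fail)
pos 38 'b': at 1
pos 39 'c': at 0 (via fail)
pos 40 'b': at 1
pos 41 'a': at 0 (via fail)
pos 42 'd': at 9
pos 43 'e': at 7 (via fail)
pos 44 'a': at 0 (via fail)
pos 45 'd': at 9
pos 46 'a': at 10
pos 47 'c': at 11
pos 48 'c': at 12
pos 49 'e': at 13  → match P2@[45:49]
pos 50 'e': at 7 (via fail)
pos 51 'e': at 7 (via fail)
pos 52 'c': at 8  → match P1@[51:52]
pos 53 'b': at 1 (via fail)
pos 54 'd': at 2
pos 55 'a': at 3
pos 56 'c': at 4
pos 57 'c': at 5
pos 58 'e': at 6  → match P0@[53:58],P2@[54:58]
pos 59 'd': at 9 (via fail)
pos 60 'd': at 9 (via fail)
pos 61 'e': at 7 (via fail)
pos 62 'c': at 8  → match P1@[61:62]
pos 63 'd': at 9 (via fail)
pos 64 'b': at 1 (via fail)
pos 65 'b': at 1 (via fail)
pos 66 'd': at 2
pos 67 'a': at 3
pos 68 'c': at 4
pos 69 'c': at 5
pos 70 'e': at 6  → match P0@[65:70],P2@[66:70]

Matches: [[2,1],[4,1],[9,2],[10,1],[17,2],[24,0],[24,2],[29,2],[30,1],[32,1],[35,1],[49,2],[52,1],[58,0],[58,2],[62,1],[70,0],[70,2]]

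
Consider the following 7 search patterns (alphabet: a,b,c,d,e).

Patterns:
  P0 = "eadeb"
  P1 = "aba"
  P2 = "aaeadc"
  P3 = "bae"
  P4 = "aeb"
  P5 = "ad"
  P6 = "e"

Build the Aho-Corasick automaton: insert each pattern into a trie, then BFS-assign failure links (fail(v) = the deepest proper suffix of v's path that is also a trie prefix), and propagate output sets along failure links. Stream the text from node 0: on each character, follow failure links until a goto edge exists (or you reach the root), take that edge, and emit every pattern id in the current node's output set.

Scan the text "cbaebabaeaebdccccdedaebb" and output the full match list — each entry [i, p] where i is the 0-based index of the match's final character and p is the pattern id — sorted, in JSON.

Construct AC machine:
Trie nodes:
  0='ε' goto a→6 b→14 e→1
  1='e' goto a→2  [P6 ends]
  2='ea' goto d→3
  3='ead' goto e→4
  4='eade' goto b→5
  5='eadeb' goto ·  [P0 ends]
  6='a' goto a→9 b→7 d→19 e→17
  7='ab' goto a→8
  8='aba' goto ·  [P1 ends]
  9='aa' goto e→10
  10='aae' goto a→11
  11='aaea' goto d→12
  12='aaead' goto c→13
  13='aaeadc' goto ·  [P2 ends]
  14='b' goto a→15
  15='ba' goto e→16
  16='bae' goto ·  [P3 ends]
  17='ae' goto b→18
  18='aeb' goto ·  [P4 ends]
  19='ad' goto ·  [P5 ends]

Failure links (BFS by depth):
  n1('e'): parent n0 fail=0; on 'e' 0 → fail=0;  out {6}∪∅={6}
  n6('a'): parent n0 fail=0; on 'a' 0 → fail=0;  out ∅∪∅=∅
  n14('b'): parent n0 fail=0; on 'b' 0 → fail=0;  out ∅∪∅=∅
  n2('ea'): parent n1 fail=0; on 'a' 0 → fail=6;  out ∅∪∅=∅
  n7('ab'): parent n6 fail=0; on 'b' 0 → fail=14;  out ∅∪∅=∅
  n9('aa'): parent n6 fail=0; on 'a' 0 → fail=6;  out ∅∪∅=∅
  n15('ba'): parent n14 fail=0; on 'a' 0 → fail=6;  out ∅∪∅=∅
  n17('ae'): parent n6 fail=0; on 'e' 0 → fail=1;  out ∅∪{6}={6}
  n19('ad'): parent n6 fail=0; on 'd' 0 → fail=0;  out {5}∪∅={5}
  n3('ead'): parent n2 fail=6; on 'd' 6 → fail=19;  out ∅∪{5}={5}
  n8('aba'): parent n7 fail=14; on 'a' 14 → fail=15;  out {1}∪∅={1}
  n10('aae'): parent n9 fail=6; on 'e' 6 → fail=17;  out ∅∪{6}={6}
  n16('bae'): parent n15 fail=6; on 'e' 6 → fail=17;  out {3}∪{6}={3,6}
  n18('aeb'): parent n17 fail=1; on 'b' 1→0 → fail=14;  out {4}∪∅={4}
  n4('eade'): parent n3 fail=19; on 'e' 19→0 → fail=1;  out ∅∪{6}={6}
  n11('aaea'): parent n10 fail=17; on 'a' 17→1 → fail=2;  out ∅∪∅=∅
  n5('eadeb'): parent n4 fail=1; on 'b' 1→0 → fail=14;  out {0}∪∅={0}
  n12('aaead'): parent n11 fail=2; on 'd' 2 → fail=3;  out ∅∪{5}={5}
  n13('aaeadc'): parent n12 fail=3; on 'c' 3→19→0 → fail=0;  out {2}∪∅={2}

Run:
i=0 'c': node 0→0
i=1 'b': node 0→14
i=2 'a': node 14→15
i=3 'e': node 15→16  → match P3@[1:3],P6@[3:3]
i=4 'b': node 16→18 (fail-walked)  → match P4@[2:4]
i=5 'a': node 18→15 (fail-walked)
i=6 'b': node 15→7 (fail-walked)
i=7 'a': node 7→8  → match P1@[5:7]
i=8 'e': node 8→16 (fail-walked)  → match P3@[6:8],P6@[8:8]
i=9 'a': node 16→2 (fail-walked)
i=10 'e': node 2→17 (fail-walked)  → match P6@[10:10]
i=11 'b': node 17→18  → match P4@[9:11]
i=12 'd': node 18→0 (fail-walked)
i=13 'c': node 0→0
i=14 'c': node 0→0
i=15 'c': node 0→0
i=16 'c': node 0→0
i=17 'd': node 0→0
i=18 'e': node 0→1  → match P6@[18:18]
i=19 'd': node 1→0 (fail-walked)
i=20 'a': node 0→6
i=21 'e': node 6→17  → match P6@[21:21]
i=22 'b': node 17→18  → match P4@[20:22]
i=23 'b': node 18→14 (fail-walked)

All matches (sorted): [[3,3],[3,6],[4,4],[7,1],[8,3],[8,6],[10,6],[11,4],[18,6],[21,6],[22,4]]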